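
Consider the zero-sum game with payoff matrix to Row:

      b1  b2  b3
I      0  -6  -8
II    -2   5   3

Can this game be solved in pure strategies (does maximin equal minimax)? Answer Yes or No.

Row minima: I → -8, II → -2; maximin = -2.
Column maxima: b1 → 0, b2 → 5, b3 → 3; minimax = 0.
-2 ≠ 0, so no pure-strategy equilibrium exists.

No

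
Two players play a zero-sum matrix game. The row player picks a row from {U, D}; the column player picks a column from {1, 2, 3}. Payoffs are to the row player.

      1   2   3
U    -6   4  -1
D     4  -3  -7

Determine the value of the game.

-23/8

Row minima: U → -6, D → -7; maximin = -6.
Column maxima: 1 → 4, 2 → 4, 3 → -1; minimax = -1.
-6 ≠ -1, so there is no saddle point; optimal play is mixed.
2 is strictly dominated by 3 (it gives the row player strictly more in every row), so the column player never plays it.
On the remaining 2×2 (U, D vs 1, 3):
Let the row player play U with probability p. Expected payoff against 1: (-6)p + 4(1−p) = −10p + 4; against 3: (-1)p + (-7)(1−p) = 6p − 7.
Setting these equal: −10p + 4 = 6p − 7 ⇒ −16p = -11 ⇒ p = 11/16, and the value is (-10)·(11/16) + 4 = -23/8.
For the column player: with q = P(1), equating U's and D's payoffs gives −5q − 1 = 11q − 7 ⇒ q = 3/8.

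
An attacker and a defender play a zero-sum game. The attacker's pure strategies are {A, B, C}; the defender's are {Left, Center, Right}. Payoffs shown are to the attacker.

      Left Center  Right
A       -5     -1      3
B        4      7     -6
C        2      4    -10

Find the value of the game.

-1

Row minima: A → -5, B → -6, C → -10; maximin = -5.
Column maxima: Left → 4, Center → 7, Right → 3; minimax = 3.
-5 ≠ 3, so there is no saddle point; optimal play is mixed.
C is strictly dominated by B, so the attacker never plays it.
Center is strictly dominated by Left (it gives the attacker strictly more in every row), so the defender never plays it.
On the remaining 2×2 (A, B vs Left, Right):
Let the attacker play A with probability p. Expected payoff against Left: (-5)p + 4(1−p) = −9p + 4; against Right: 3p + (-6)(1−p) = 9p − 6.
Setting these equal: −9p + 4 = 9p − 6 ⇒ −18p = -10 ⇒ p = 5/9, and the value is (-9)·(5/9) + 4 = -1.
For the defender: with q = P(Left), equating A's and B's payoffs gives −8q + 3 = 10q − 6 ⇒ q = 1/2.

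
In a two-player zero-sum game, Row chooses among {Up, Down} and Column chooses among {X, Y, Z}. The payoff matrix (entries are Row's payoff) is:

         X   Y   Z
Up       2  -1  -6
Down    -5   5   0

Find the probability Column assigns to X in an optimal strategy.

Row minima: Up → -6, Down → -5; maximin = -5.
Column maxima: X → 2, Y → 5, Z → 0; minimax = 0.
-5 ≠ 0, so there is no saddle point; optimal play is mixed.
Y is strictly dominated by Z (it gives Row strictly more in every row), so Column never plays it.
On the remaining 2×2 (Up, Down vs X, Z):
Let Row play Up with probability p. Expected payoff against X: 2p + (-5)(1−p) = 7p − 5; against Z: (-6)p + 0(1−p) = −6p.
Setting these equal: 7p − 5 = −6p ⇒ 13p = 5 ⇒ p = 5/13, and the value is (7)·(5/13) − 5 = -30/13.
For Column: with q = P(X), equating Up's and Down's payoffs gives 8q − 6 = −5q ⇒ q = 6/13.

6/13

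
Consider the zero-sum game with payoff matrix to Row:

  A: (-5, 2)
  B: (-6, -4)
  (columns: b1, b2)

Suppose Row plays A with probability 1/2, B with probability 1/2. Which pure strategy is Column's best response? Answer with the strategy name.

If Column plays b1, Row's expected payoff is (1/2)·(-5) + (1/2)·(-6) = -11/2.
If Column plays b2, Row's expected payoff is (1/2)·2 + (1/2)·(-4) = -1.
Column minimizes Row's payoff; the smallest is -11/2, so the best response is b1.

b1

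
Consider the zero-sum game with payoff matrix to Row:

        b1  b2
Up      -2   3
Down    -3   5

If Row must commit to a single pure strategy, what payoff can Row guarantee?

-2

Row minima: Up → -2, Down → -3.
The best of these is -2.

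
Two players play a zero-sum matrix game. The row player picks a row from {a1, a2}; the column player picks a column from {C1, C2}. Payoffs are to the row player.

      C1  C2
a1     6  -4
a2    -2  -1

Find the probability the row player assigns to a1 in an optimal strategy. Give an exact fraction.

1/11

Row minima: a1 → -4, a2 → -2; maximin = -2.
Column maxima: C1 → 6, C2 → -1; minimax = -1.
-2 ≠ -1, so there is no saddle point; optimal play is mixed.
Let the row player play a1 with probability p. Expected payoff against C1: 6p + (-2)(1−p) = 8p − 2; against C2: (-4)p + (-1)(1−p) = −3p − 1.
Setting these equal: 8p − 2 = −3p − 1 ⇒ 11p = 1 ⇒ p = 1/11, and the value is (8)·(1/11) − 2 = -14/11.
For the column player: with q = P(C1), equating a1's and a2's payoffs gives 10q − 4 = −q − 1 ⇒ q = 3/11.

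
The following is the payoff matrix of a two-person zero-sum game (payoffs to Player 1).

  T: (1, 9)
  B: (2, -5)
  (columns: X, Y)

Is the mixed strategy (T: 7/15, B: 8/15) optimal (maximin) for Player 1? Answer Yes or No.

Against X this mix gives (7/15)·1 + (8/15)·2 = 23/15.
Against Y this mix gives (7/15)·9 + (8/15)·(-5) = 23/15.
All of Player 2's active replies (X, Y) yield 23/15, and no column does worse for Player 1. The mix makes Player 2 indifferent and guarantees 23/15, so it is optimal.

Yes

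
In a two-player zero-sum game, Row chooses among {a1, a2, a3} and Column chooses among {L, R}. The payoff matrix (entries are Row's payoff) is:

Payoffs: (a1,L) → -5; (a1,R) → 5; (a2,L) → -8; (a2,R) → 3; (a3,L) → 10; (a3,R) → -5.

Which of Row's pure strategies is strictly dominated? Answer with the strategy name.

a2

a1 gives a strictly higher payoff than a2 against every column: -5 > -8, 5 > 3.
So a2 is strictly dominated and Row never plays it.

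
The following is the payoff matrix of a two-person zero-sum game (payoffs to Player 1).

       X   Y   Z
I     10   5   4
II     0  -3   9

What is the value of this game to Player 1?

Row minima: I → 4, II → -3; maximin = 4.
Column maxima: X → 10, Y → 5, Z → 9; minimax = 5.
4 ≠ 5, so there is no saddle point; optimal play is mixed.
X is strictly dominated by Y (it gives Player 1 strictly more in every row), so Player 2 never plays it.
On the remaining 2×2 (I, II vs Y, Z):
Let Player 1 play I with probability p. Expected payoff against Y: 5p + (-3)(1−p) = 8p − 3; against Z: 4p + 9(1−p) = −5p + 9.
Setting these equal: 8p − 3 = −5p + 9 ⇒ 13p = 12 ⇒ p = 12/13, and the value is (8)·(12/13) − 3 = 57/13.
For Player 2: with q = P(Y), equating I's and II's payoffs gives q + 4 = −12q + 9 ⇒ q = 5/13.

57/13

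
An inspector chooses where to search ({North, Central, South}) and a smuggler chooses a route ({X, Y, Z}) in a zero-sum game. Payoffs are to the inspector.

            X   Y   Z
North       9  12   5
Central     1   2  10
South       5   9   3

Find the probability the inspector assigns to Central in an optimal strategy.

4/13

Row minima: North → 5, Central → 1, South → 3; maximin = 5.
Column maxima: X → 9, Y → 12, Z → 10; minimax = 9.
5 ≠ 9, so there is no saddle point; optimal play is mixed.
South is strictly dominated by North, so the inspector never plays it.
Y is strictly dominated by X (it gives the inspector strictly more in every row), so the smuggler never plays it.
On the remaining 2×2 (North, Central vs X, Z):
Let the inspector play North with probability p. Expected payoff against X: 9p + 1(1−p) = 8p + 1; against Z: 5p + 10(1−p) = −5p + 10.
Setting these equal: 8p + 1 = −5p + 10 ⇒ 13p = 9 ⇒ p = 9/13, and the value is (8)·(9/13) + 1 = 85/13.
For the smuggler: with q = P(X), equating North's and Central's payoffs gives 4q + 5 = −9q + 10 ⇒ q = 5/13.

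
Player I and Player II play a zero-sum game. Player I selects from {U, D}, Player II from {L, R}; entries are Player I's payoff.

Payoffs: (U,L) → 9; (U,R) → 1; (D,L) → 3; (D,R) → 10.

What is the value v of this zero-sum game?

Row minima: U → 1, D → 3; maximin = 3.
Column maxima: L → 9, R → 10; minimax = 9.
3 ≠ 9, so there is no saddle point; optimal play is mixed.
Let Player I play U with probability p. Expected payoff against L: 9p + 3(1−p) = 6p + 3; against R: 1p + 10(1−p) = −9p + 10.
Setting these equal: 6p + 3 = −9p + 10 ⇒ 15p = 7 ⇒ p = 7/15, and the value is (6)·(7/15) + 3 = 29/5.
For Player II: with q = P(L), equating U's and D's payoffs gives 8q + 1 = −7q + 10 ⇒ q = 3/5.

29/5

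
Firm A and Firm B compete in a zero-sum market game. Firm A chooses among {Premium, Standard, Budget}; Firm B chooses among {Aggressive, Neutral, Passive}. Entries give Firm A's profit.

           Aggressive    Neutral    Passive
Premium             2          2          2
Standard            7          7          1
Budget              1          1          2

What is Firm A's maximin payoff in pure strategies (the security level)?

2

Row minima: Premium → 2, Standard → 1, Budget → 1.
The best of these is 2.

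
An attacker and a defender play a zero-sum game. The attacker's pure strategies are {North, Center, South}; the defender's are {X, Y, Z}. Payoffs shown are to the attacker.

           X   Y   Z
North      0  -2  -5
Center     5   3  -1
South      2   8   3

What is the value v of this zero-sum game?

17/7

Row minima: North → -5, Center → -1, South → 2; maximin = 2.
Column maxima: X → 5, Y → 8, Z → 3; minimax = 3.
2 ≠ 3, so there is no saddle point; optimal play is mixed.
North is strictly dominated by Center, so the attacker never plays it.
Y is strictly dominated by Z (it gives the attacker strictly more in every row), so the defender never plays it.
On the remaining 2×2 (Center, South vs X, Z):
Let the attacker play Center with probability p. Expected payoff against X: 5p + 2(1−p) = 3p + 2; against Z: (-1)p + 3(1−p) = −4p + 3.
Setting these equal: 3p + 2 = −4p + 3 ⇒ 7p = 1 ⇒ p = 1/7, and the value is (3)·(1/7) + 2 = 17/7.
For the defender: with q = P(X), equating Center's and South's payoffs gives 6q − 1 = −q + 3 ⇒ q = 4/7.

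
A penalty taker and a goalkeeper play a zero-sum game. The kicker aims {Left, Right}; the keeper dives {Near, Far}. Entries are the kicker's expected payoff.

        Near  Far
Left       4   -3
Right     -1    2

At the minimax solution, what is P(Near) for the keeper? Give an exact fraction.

Row minima: Left → -3, Right → -1; maximin = -1.
Column maxima: Near → 4, Far → 2; minimax = 2.
-1 ≠ 2, so there is no saddle point; optimal play is mixed.
Let the kicker play Left with probability p. Expected payoff against Near: 4p + (-1)(1−p) = 5p − 1; against Far: (-3)p + 2(1−p) = −5p + 2.
Setting these equal: 5p − 1 = −5p + 2 ⇒ 10p = 3 ⇒ p = 3/10, and the value is (5)·(3/10) − 1 = 1/2.
For the keeper: with q = P(Near), equating Left's and Right's payoffs gives 7q − 3 = −3q + 2 ⇒ q = 1/2.

1/2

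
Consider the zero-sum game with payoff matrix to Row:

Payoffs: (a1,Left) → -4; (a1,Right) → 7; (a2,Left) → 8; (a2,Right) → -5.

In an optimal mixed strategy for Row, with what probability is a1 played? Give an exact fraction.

Row minima: a1 → -4, a2 → -5; maximin = -4.
Column maxima: Left → 8, Right → 7; minimax = 7.
-4 ≠ 7, so there is no saddle point; optimal play is mixed.
Let Row play a1 with probability p. Expected payoff against Left: (-4)p + 8(1−p) = −12p + 8; against Right: 7p + (-5)(1−p) = 12p − 5.
Setting these equal: −12p + 8 = 12p − 5 ⇒ −24p = -13 ⇒ p = 13/24, and the value is (-12)·(13/24) + 8 = 3/2.
For Column: with q = P(Left), equating a1's and a2's payoffs gives −11q + 7 = 13q − 5 ⇒ q = 1/2.

13/24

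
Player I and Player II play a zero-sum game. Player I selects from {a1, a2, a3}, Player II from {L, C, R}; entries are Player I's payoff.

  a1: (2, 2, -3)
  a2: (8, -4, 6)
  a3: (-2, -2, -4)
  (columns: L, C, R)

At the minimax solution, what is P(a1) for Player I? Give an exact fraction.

Row minima: a1 → -3, a2 → -4, a3 → -4; maximin = -3.
Column maxima: L → 8, C → 2, R → 6; minimax = 2.
-3 ≠ 2, so there is no saddle point; optimal play is mixed.
a3 is strictly dominated by a1, so Player I never plays it.
L is strictly dominated by R (it gives Player I strictly more in every row), so Player II never plays it.
On the remaining 2×2 (a1, a2 vs C, R):
Let Player I play a1 with probability p. Expected payoff against C: 2p + (-4)(1−p) = 6p − 4; against R: (-3)p + 6(1−p) = −9p + 6.
Setting these equal: 6p − 4 = −9p + 6 ⇒ 15p = 10 ⇒ p = 2/3, and the value is (6)·(2/3) − 4 = 0.
For Player II: with q = P(C), equating a1's and a2's payoffs gives 5q − 3 = −10q + 6 ⇒ q = 3/5.

2/3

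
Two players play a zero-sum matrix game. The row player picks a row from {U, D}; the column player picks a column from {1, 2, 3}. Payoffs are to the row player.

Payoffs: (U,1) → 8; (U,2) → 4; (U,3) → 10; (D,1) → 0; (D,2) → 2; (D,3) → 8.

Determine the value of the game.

4

Row minima: U → 4, D → 0; maximin = 4.
Column maxima: 1 → 8, 2 → 4, 3 → 10; minimax = 4.
Since maximin = minimax = 4, there is a saddle point and the value is 4.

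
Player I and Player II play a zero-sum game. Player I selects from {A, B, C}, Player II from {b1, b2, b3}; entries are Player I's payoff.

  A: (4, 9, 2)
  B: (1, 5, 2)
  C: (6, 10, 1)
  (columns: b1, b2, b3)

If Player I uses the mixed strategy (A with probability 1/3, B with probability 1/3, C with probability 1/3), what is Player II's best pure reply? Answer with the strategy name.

b3

If Player II plays b1, Player I's expected payoff is (1/3)·4 + (1/3)·1 + (1/3)·6 = 11/3.
If Player II plays b2, Player I's expected payoff is (1/3)·9 + (1/3)·5 + (1/3)·10 = 8.
If Player II plays b3, Player I's expected payoff is (1/3)·2 + (1/3)·2 + (1/3)·1 = 5/3.
Player II minimizes Player I's payoff; the smallest is 5/3, so the best response is b3.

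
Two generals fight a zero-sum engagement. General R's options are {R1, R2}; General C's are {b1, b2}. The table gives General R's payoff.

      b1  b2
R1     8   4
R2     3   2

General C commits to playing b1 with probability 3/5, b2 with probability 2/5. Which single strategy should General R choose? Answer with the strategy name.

R1

Expected payoff of R1: (3/5)·8 + (2/5)·4 = 32/5.
Expected payoff of R2: (3/5)·3 + (2/5)·2 = 13/5.
The largest is 32/5, so General R's best response is R1.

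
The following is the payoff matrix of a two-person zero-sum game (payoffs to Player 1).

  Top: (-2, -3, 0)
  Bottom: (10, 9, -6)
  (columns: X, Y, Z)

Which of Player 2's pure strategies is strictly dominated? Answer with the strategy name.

Y holds Player 1's payoff strictly below X in every row: -3 < -2, 9 < 10.
So X is strictly dominated for Player 2.

X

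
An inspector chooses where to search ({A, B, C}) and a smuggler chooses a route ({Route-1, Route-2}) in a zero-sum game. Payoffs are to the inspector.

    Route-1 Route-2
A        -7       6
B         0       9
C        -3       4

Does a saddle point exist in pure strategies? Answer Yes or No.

Row minima: A → -7, B → 0, C → -3; maximin = 0.
Column maxima: Route-1 → 0, Route-2 → 9; minimax = 0.
maximin = minimax = 0, so a saddle point exists.

Yes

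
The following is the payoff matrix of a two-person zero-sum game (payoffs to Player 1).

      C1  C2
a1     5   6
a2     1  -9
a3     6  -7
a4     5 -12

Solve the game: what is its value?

Row minima: a1 → 5, a2 → -9, a3 → -7, a4 → -12; maximin = 5.
Column maxima: C1 → 6, C2 → 6; minimax = 6.
5 ≠ 6, so there is no saddle point; optimal play is mixed.
a2 is strictly dominated by a1, so Player 1 never plays it.
a4 is strictly dominated by a3, so Player 1 never plays it.
On the remaining 2×2 (a1, a3 vs C1, C2):
Let Player 1 play a1 with probability p. Expected payoff against C1: 5p + 6(1−p) = −p + 6; against C2: 6p + (-7)(1−p) = 13p − 7.
Setting these equal: −p + 6 = 13p − 7 ⇒ −14p = -13 ⇒ p = 13/14, and the value is (-1)·(13/14) + 6 = 71/14.
For Player 2: with q = P(C1), equating a1's and a3's payoffs gives −q + 6 = 13q − 7 ⇒ q = 13/14.

71/14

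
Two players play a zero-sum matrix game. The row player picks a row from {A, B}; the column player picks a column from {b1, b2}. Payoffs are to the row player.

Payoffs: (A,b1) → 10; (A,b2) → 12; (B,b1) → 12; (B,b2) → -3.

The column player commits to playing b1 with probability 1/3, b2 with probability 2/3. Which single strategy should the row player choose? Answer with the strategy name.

A

Expected payoff of A: (1/3)·10 + (2/3)·12 = 34/3.
Expected payoff of B: (1/3)·12 + (2/3)·(-3) = 2.
The largest is 34/3, so the row player's best response is A.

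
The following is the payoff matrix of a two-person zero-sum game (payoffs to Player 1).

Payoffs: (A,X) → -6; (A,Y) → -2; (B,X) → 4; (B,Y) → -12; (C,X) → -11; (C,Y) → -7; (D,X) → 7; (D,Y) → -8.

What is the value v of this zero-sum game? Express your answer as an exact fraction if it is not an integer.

-62/19

Row minima: A → -6, B → -12, C → -11, D → -8; maximin = -6.
Column maxima: X → 7, Y → -2; minimax = -2.
-6 ≠ -2, so there is no saddle point; optimal play is mixed.
B is strictly dominated by D, so Player 1 never plays it.
C is strictly dominated by A, so Player 1 never plays it.
On the remaining 2×2 (A, D vs X, Y):
Let Player 1 play A with probability p. Expected payoff against X: (-6)p + 7(1−p) = −13p + 7; against Y: (-2)p + (-8)(1−p) = 6p − 8.
Setting these equal: −13p + 7 = 6p − 8 ⇒ −19p = -15 ⇒ p = 15/19, and the value is (-13)·(15/19) + 7 = -62/19.
For Player 2: with q = P(X), equating A's and D's payoffs gives −4q − 2 = 15q − 8 ⇒ q = 6/19.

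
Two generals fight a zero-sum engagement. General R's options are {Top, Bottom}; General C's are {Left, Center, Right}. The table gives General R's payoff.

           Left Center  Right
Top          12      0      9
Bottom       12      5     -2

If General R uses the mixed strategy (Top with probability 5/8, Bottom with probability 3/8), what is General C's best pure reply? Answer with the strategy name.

If General C plays Left, General R's expected payoff is (5/8)·12 + (3/8)·12 = 12.
If General C plays Center, General R's expected payoff is (5/8)·0 + (3/8)·5 = 15/8.
If General C plays Right, General R's expected payoff is (5/8)·9 + (3/8)·(-2) = 39/8.
General C minimizes General R's payoff; the smallest is 15/8, so the best response is Center.

Center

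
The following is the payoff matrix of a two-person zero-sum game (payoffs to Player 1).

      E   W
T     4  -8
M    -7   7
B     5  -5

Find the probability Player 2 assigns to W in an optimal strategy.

Row minima: T → -8, M → -7, B → -5; maximin = -5.
Column maxima: E → 5, W → 7; minimax = 5.
-5 ≠ 5, so there is no saddle point; optimal play is mixed.
T is strictly dominated by B, so Player 1 never plays it.
On the remaining 2×2 (M, B vs E, W):
Let Player 1 play M with probability p. Expected payoff against E: (-7)p + 5(1−p) = −12p + 5; against W: 7p + (-5)(1−p) = 12p − 5.
Setting these equal: −12p + 5 = 12p − 5 ⇒ −24p = -10 ⇒ p = 5/12, and the value is (-12)·(5/12) + 5 = 0.
For Player 2: with q = P(E), equating M's and B's payoffs gives −14q + 7 = 10q − 5 ⇒ q = 1/2.

1/2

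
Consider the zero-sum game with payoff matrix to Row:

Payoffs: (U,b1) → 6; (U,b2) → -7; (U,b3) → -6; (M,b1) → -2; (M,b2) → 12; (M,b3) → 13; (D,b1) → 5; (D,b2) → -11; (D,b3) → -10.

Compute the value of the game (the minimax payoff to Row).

Row minima: U → -7, M → -2, D → -11; maximin = -2.
Column maxima: b1 → 6, b2 → 12, b3 → 13; minimax = 6.
-2 ≠ 6, so there is no saddle point; optimal play is mixed.
D is strictly dominated by U, so Row never plays it.
b3 is strictly dominated by b2 (it gives Row strictly more in every row), so Column never plays it.
On the remaining 2×2 (U, M vs b1, b2):
Let Row play U with probability p. Expected payoff against b1: 6p + (-2)(1−p) = 8p − 2; against b2: (-7)p + 12(1−p) = −19p + 12.
Setting these equal: 8p − 2 = −19p + 12 ⇒ 27p = 14 ⇒ p = 14/27, and the value is (8)·(14/27) − 2 = 58/27.
For Column: with q = P(b1), equating U's and M's payoffs gives 13q − 7 = −14q + 12 ⇒ q = 19/27.

58/27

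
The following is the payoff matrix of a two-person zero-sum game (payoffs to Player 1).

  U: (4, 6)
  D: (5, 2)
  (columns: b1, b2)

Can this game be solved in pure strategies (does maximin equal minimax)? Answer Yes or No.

No

Row minima: U → 4, D → 2; maximin = 4.
Column maxima: b1 → 5, b2 → 6; minimax = 5.
4 ≠ 5, so no pure-strategy equilibrium exists.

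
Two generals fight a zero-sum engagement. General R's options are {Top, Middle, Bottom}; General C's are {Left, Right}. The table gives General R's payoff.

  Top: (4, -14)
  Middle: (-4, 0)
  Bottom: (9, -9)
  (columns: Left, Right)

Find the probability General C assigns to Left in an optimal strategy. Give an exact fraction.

Row minima: Top → -14, Middle → -4, Bottom → -9; maximin = -4.
Column maxima: Left → 9, Right → 0; minimax = 0.
-4 ≠ 0, so there is no saddle point; optimal play is mixed.
Top is strictly dominated by Bottom, so General R never plays it.
On the remaining 2×2 (Middle, Bottom vs Left, Right):
Let General R play Middle with probability p. Expected payoff against Left: (-4)p + 9(1−p) = −13p + 9; against Right: 0p + (-9)(1−p) = 9p − 9.
Setting these equal: −13p + 9 = 9p − 9 ⇒ −22p = -18 ⇒ p = 9/11, and the value is (-13)·(9/11) + 9 = -18/11.
For General C: with q = P(Left), equating Middle's and Bottom's payoffs gives −4q = 18q − 9 ⇒ q = 9/22.

9/22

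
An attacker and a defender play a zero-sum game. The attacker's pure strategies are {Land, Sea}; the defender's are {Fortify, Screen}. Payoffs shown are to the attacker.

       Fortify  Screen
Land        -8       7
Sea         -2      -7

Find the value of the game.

Row minima: Land → -8, Sea → -7; maximin = -7.
Column maxima: Fortify → -2, Screen → 7; minimax = -2.
-7 ≠ -2, so there is no saddle point; optimal play is mixed.
Let the attacker play Land with probability p. Expected payoff against Fortify: (-8)p + (-2)(1−p) = −6p − 2; against Screen: 7p + (-7)(1−p) = 14p − 7.
Setting these equal: −6p − 2 = 14p − 7 ⇒ −20p = -5 ⇒ p = 1/4, and the value is (-6)·(1/4) − 2 = -7/2.
For the defender: with q = P(Fortify), equating Land's and Sea's payoffs gives −15q + 7 = 5q − 7 ⇒ q = 7/10.

-7/2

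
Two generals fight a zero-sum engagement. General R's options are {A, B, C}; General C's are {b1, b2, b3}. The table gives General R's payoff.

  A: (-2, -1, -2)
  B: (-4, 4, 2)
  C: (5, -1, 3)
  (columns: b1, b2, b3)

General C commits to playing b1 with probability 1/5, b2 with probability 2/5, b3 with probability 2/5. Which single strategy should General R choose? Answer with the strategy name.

C

Expected payoff of A: (1/5)·(-2) + (2/5)·(-1) + (2/5)·(-2) = -8/5.
Expected payoff of B: (1/5)·(-4) + (2/5)·4 + (2/5)·2 = 8/5.
Expected payoff of C: (1/5)·5 + (2/5)·(-1) + (2/5)·3 = 9/5.
The largest is 9/5, so General R's best response is C.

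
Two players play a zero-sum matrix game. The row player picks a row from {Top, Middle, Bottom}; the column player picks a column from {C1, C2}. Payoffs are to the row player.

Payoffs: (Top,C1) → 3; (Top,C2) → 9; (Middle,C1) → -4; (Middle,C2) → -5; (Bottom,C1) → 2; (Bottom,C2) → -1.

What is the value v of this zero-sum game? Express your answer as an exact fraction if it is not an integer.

3

Row minima: Top → 3, Middle → -5, Bottom → -1; maximin = 3.
Column maxima: C1 → 3, C2 → 9; minimax = 3.
Since maximin = minimax = 3, there is a saddle point and the value is 3.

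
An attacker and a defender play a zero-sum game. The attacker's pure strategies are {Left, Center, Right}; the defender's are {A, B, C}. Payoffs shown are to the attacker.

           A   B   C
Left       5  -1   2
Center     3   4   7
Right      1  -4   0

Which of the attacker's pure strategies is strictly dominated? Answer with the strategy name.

Left gives a strictly higher payoff than Right against every column: 5 > 1, -1 > -4, 2 > 0.
So Right is strictly dominated and the attacker never plays it.

Right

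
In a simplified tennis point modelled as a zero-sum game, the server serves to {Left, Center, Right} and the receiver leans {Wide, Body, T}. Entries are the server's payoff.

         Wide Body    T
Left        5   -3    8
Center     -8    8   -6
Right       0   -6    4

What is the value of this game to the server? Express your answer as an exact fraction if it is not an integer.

2/3

Row minima: Left → -3, Center → -8, Right → -6; maximin = -3.
Column maxima: Wide → 5, Body → 8, T → 8; minimax = 5.
-3 ≠ 5, so there is no saddle point; optimal play is mixed.
Right is strictly dominated by Left, so the server never plays it.
T is strictly dominated by Wide (it gives the server strictly more in every row), so the receiver never plays it.
On the remaining 2×2 (Left, Center vs Wide, Body):
Let the server play Left with probability p. Expected payoff against Wide: 5p + (-8)(1−p) = 13p − 8; against Body: (-3)p + 8(1−p) = −11p + 8.
Setting these equal: 13p − 8 = −11p + 8 ⇒ 24p = 16 ⇒ p = 2/3, and the value is (13)·(2/3) − 8 = 2/3.
For the receiver: with q = P(Wide), equating Left's and Center's payoffs gives 8q − 3 = −16q + 8 ⇒ q = 11/24.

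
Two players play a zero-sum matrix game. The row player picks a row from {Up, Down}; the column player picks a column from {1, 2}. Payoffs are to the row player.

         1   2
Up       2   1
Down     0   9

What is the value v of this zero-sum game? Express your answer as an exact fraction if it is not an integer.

Row minima: Up → 1, Down → 0; maximin = 1.
Column maxima: 1 → 2, 2 → 9; minimax = 2.
1 ≠ 2, so there is no saddle point; optimal play is mixed.
Let the row player play Up with probability p. Expected payoff against 1: 2p + 0(1−p) = 2p; against 2: 1p + 9(1−p) = −8p + 9.
Setting these equal: 2p = −8p + 9 ⇒ 10p = 9 ⇒ p = 9/10, and the value is (2)·(9/10) = 9/5.
For the column player: with q = P(1), equating Up's and Down's payoffs gives q + 1 = −9q + 9 ⇒ q = 4/5.

9/5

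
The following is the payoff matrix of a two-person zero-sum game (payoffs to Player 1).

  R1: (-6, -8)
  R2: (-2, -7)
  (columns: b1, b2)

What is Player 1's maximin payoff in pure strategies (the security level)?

Row minima: R1 → -8, R2 → -7.
The best of these is -7.

-7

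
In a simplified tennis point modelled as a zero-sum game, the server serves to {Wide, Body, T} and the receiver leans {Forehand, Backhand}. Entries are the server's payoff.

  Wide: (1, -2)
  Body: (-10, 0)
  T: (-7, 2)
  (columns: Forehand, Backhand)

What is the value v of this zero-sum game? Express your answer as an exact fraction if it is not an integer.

Row minima: Wide → -2, Body → -10, T → -7; maximin = -2.
Column maxima: Forehand → 1, Backhand → 2; minimax = 1.
-2 ≠ 1, so there is no saddle point; optimal play is mixed.
Body is strictly dominated by T, so the server never plays it.
On the remaining 2×2 (Wide, T vs Forehand, Backhand):
Let the server play Wide with probability p. Expected payoff against Forehand: 1p + (-7)(1−p) = 8p − 7; against Backhand: (-2)p + 2(1−p) = −4p + 2.
Setting these equal: 8p − 7 = −4p + 2 ⇒ 12p = 9 ⇒ p = 3/4, and the value is (8)·(3/4) − 7 = -1.
For the receiver: with q = P(Forehand), equating Wide's and T's payoffs gives 3q − 2 = −9q + 2 ⇒ q = 1/3.

-1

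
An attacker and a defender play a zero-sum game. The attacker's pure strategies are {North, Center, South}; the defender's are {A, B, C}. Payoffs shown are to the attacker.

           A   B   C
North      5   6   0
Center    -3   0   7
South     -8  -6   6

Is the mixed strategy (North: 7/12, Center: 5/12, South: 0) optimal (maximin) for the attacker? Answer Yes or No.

No

Against A this mix gives (7/12)·5 + (5/12)·(-3) = 5/3.
Against B this mix gives (7/12)·6 + (5/12)·0 = 7/2.
Against C this mix gives (7/12)·0 + (5/12)·7 = 35/12.
The defender will play A, holding the attacker to 5/3. Shifting weight toward the row that does better against A would raise this floor (the equalizing mix achieves 7/3 against both A and C), so the proposed strategy is not optimal.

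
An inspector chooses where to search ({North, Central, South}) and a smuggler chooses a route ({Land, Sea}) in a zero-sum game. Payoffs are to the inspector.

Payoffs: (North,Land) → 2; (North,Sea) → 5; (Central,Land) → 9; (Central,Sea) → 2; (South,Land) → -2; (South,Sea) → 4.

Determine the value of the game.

Row minima: North → 2, Central → 2, South → -2; maximin = 2.
Column maxima: Land → 9, Sea → 5; minimax = 5.
2 ≠ 5, so there is no saddle point; optimal play is mixed.
South is strictly dominated by North, so the inspector never plays it.
On the remaining 2×2 (North, Central vs Land, Sea):
Let the inspector play North with probability p. Expected payoff against Land: 2p + 9(1−p) = −7p + 9; against Sea: 5p + 2(1−p) = 3p + 2.
Setting these equal: −7p + 9 = 3p + 2 ⇒ −10p = -7 ⇒ p = 7/10, and the value is (-7)·(7/10) + 9 = 41/10.
For the smuggler: with q = P(Land), equating North's and Central's payoffs gives −3q + 5 = 7q + 2 ⇒ q = 3/10.

41/10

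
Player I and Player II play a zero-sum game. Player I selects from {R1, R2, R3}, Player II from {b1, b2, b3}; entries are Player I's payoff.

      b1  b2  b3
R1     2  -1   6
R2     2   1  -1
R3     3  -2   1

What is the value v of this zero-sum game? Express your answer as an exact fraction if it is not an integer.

Row minima: R1 → -1, R2 → -1, R3 → -2; maximin = -1.
Column maxima: b1 → 3, b2 → 1, b3 → 6; minimax = 1.
-1 ≠ 1, so there is no saddle point; optimal play is mixed.
b1 is strictly dominated by b2 (it gives Player I strictly more in every row), so Player II never plays it.
With b1 eliminated, R3 is strictly dominated by R1 (R1 gives Player I strictly more in every remaining column), so Player I never plays it.
On the remaining 2×2 (R1, R2 vs b2, b3):
Let Player I play R1 with probability p. Expected payoff against b2: (-1)p + 1(1−p) = −2p + 1; against b3: 6p + (-1)(1−p) = 7p − 1.
Setting these equal: −2p + 1 = 7p − 1 ⇒ −9p = -2 ⇒ p = 2/9, and the value is (-2)·(2/9) + 1 = 5/9.
For Player II: with q = P(b2), equating R1's and R2's payoffs gives −7q + 6 = 2q − 1 ⇒ q = 7/9.

5/9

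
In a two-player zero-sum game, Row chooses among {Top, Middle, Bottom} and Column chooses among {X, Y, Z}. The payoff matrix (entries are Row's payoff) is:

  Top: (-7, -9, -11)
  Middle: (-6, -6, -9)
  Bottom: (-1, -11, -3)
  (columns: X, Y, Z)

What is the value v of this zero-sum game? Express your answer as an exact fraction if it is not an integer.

-81/11

Row minima: Top → -11, Middle → -9, Bottom → -11; maximin = -9.
Column maxima: X → -1, Y → -6, Z → -3; minimax = -6.
-9 ≠ -6, so there is no saddle point; optimal play is mixed.
Top is strictly dominated by Middle, so Row never plays it.
X is strictly dominated by Z (it gives Row strictly more in every row), so Column never plays it.
On the remaining 2×2 (Middle, Bottom vs Y, Z):
Let Row play Middle with probability p. Expected payoff against Y: (-6)p + (-11)(1−p) = 5p − 11; against Z: (-9)p + (-3)(1−p) = −6p − 3.
Setting these equal: 5p − 11 = −6p − 3 ⇒ 11p = 8 ⇒ p = 8/11, and the value is (5)·(8/11) − 11 = -81/11.
For Column: with q = P(Y), equating Middle's and Bottom's payoffs gives 3q − 9 = −8q − 3 ⇒ q = 6/11.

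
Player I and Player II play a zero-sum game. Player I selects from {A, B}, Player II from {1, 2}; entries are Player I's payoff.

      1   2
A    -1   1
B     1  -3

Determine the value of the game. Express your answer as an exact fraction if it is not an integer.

-1/3

Row minima: A → -1, B → -3; maximin = -1.
Column maxima: 1 → 1, 2 → 1; minimax = 1.
-1 ≠ 1, so there is no saddle point; optimal play is mixed.
Let Player I play A with probability p. Expected payoff against 1: (-1)p + 1(1−p) = −2p + 1; against 2: 1p + (-3)(1−p) = 4p − 3.
Setting these equal: −2p + 1 = 4p − 3 ⇒ −6p = -4 ⇒ p = 2/3, and the value is (-2)·(2/3) + 1 = -1/3.
For Player II: with q = P(1), equating A's and B's payoffs gives −2q + 1 = 4q − 3 ⇒ q = 2/3.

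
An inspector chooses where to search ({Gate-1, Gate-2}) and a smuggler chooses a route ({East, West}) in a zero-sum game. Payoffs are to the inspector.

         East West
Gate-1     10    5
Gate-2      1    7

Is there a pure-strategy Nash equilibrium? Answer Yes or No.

No

Row minima: Gate-1 → 5, Gate-2 → 1; maximin = 5.
Column maxima: East → 10, West → 7; minimax = 7.
5 ≠ 7, so no pure-strategy equilibrium exists.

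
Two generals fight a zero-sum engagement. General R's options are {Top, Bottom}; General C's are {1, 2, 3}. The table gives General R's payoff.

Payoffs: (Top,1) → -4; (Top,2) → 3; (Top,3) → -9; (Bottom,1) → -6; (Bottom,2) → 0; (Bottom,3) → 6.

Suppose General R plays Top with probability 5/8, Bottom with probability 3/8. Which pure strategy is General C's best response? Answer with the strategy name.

If General C plays 1, General R's expected payoff is (5/8)·(-4) + (3/8)·(-6) = -19/4.
If General C plays 2, General R's expected payoff is (5/8)·3 + (3/8)·0 = 15/8.
If General C plays 3, General R's expected payoff is (5/8)·(-9) + (3/8)·6 = -27/8.
General C minimizes General R's payoff; the smallest is -19/4, so the best response is 1.

1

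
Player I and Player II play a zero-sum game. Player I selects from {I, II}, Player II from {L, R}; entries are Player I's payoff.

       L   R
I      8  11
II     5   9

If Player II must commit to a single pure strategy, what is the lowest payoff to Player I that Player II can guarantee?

8

Column maxima: L → 8, R → 11.
The smallest of these is 8.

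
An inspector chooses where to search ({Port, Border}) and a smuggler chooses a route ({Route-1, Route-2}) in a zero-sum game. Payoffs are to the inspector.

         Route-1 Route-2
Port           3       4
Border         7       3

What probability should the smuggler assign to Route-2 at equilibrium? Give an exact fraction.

4/5

Row minima: Port → 3, Border → 3; maximin = 3.
Column maxima: Route-1 → 7, Route-2 → 4; minimax = 4.
3 ≠ 4, so there is no saddle point; optimal play is mixed.
Let the inspector play Port with probability p. Expected payoff against Route-1: 3p + 7(1−p) = −4p + 7; against Route-2: 4p + 3(1−p) = p + 3.
Setting these equal: −4p + 7 = p + 3 ⇒ −5p = -4 ⇒ p = 4/5, and the value is (-4)·(4/5) + 7 = 19/5.
For the smuggler: with q = P(Route-1), equating Port's and Border's payoffs gives −q + 4 = 4q + 3 ⇒ q = 1/5.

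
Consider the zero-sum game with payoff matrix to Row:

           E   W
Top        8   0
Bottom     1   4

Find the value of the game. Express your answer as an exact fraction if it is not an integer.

Row minima: Top → 0, Bottom → 1; maximin = 1.
Column maxima: E → 8, W → 4; minimax = 4.
1 ≠ 4, so there is no saddle point; optimal play is mixed.
Let Row play Top with probability p. Expected payoff against E: 8p + 1(1−p) = 7p + 1; against W: 0p + 4(1−p) = −4p + 4.
Setting these equal: 7p + 1 = −4p + 4 ⇒ 11p = 3 ⇒ p = 3/11, and the value is (7)·(3/11) + 1 = 32/11.
For Column: with q = P(E), equating Top's and Bottom's payoffs gives 8q = −3q + 4 ⇒ q = 4/11.

32/11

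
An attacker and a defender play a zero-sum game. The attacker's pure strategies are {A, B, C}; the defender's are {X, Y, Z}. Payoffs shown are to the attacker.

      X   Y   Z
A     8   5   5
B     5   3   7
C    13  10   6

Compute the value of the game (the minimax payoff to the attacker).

Row minima: A → 5, B → 3, C → 6; maximin = 6.
Column maxima: X → 13, Y → 10, Z → 7; minimax = 7.
6 ≠ 7, so there is no saddle point; optimal play is mixed.
A is strictly dominated by C, so the attacker never plays it.
X is strictly dominated by Y (it gives the attacker strictly more in every row), so the defender never plays it.
On the remaining 2×2 (B, C vs Y, Z):
Let the attacker play B with probability p. Expected payoff against Y: 3p + 10(1−p) = −7p + 10; against Z: 7p + 6(1−p) = p + 6.
Setting these equal: −7p + 10 = p + 6 ⇒ −8p = -4 ⇒ p = 1/2, and the value is (-7)·(1/2) + 10 = 13/2.
For the defender: with q = P(Y), equating B's and C's payoffs gives −4q + 7 = 4q + 6 ⇒ q = 1/8.

13/2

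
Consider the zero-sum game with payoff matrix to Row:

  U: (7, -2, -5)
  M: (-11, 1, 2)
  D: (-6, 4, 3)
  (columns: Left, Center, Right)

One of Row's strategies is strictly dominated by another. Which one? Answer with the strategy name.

D gives a strictly higher payoff than M against every column: -6 > -11, 4 > 1, 3 > 2.
So M is strictly dominated and Row never plays it.

M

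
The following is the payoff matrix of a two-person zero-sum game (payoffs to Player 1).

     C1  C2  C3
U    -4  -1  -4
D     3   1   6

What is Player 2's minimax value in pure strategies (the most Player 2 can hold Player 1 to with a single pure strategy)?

Column maxima: C1 → 3, C2 → 1, C3 → 6.
The smallest of these is 1.

1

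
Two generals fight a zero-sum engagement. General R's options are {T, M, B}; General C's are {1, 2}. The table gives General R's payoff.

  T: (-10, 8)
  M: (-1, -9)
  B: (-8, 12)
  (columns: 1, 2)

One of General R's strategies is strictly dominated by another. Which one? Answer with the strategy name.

B gives a strictly higher payoff than T against every column: -8 > -10, 12 > 8.
So T is strictly dominated and General R never plays it.

T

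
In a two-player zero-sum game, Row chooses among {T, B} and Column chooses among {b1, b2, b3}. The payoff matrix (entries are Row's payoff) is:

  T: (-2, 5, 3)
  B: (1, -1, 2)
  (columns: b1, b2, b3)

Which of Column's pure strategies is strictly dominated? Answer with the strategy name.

b1 holds Row's payoff strictly below b3 in every row: -2 < 3, 1 < 2.
So b3 is strictly dominated for Column.

b3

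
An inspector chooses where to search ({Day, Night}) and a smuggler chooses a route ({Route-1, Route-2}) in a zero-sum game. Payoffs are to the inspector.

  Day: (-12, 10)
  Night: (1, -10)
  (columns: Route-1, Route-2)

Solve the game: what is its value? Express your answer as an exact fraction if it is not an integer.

-10/3

Row minima: Day → -12, Night → -10; maximin = -10.
Column maxima: Route-1 → 1, Route-2 → 10; minimax = 1.
-10 ≠ 1, so there is no saddle point; optimal play is mixed.
Let the inspector play Day with probability p. Expected payoff against Route-1: (-12)p + 1(1−p) = −13p + 1; against Route-2: 10p + (-10)(1−p) = 20p − 10.
Setting these equal: −13p + 1 = 20p − 10 ⇒ −33p = -11 ⇒ p = 1/3, and the value is (-13)·(1/3) + 1 = -10/3.
For the smuggler: with q = P(Route-1), equating Day's and Night's payoffs gives −22q + 10 = 11q − 10 ⇒ q = 20/33.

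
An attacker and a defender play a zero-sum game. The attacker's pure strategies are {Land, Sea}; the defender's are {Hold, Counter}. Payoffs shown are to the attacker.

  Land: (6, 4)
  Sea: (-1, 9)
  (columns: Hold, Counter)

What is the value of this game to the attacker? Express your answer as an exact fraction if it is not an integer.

Row minima: Land → 4, Sea → -1; maximin = 4.
Column maxima: Hold → 6, Counter → 9; minimax = 6.
4 ≠ 6, so there is no saddle point; optimal play is mixed.
Let the attacker play Land with probability p. Expected payoff against Hold: 6p + (-1)(1−p) = 7p − 1; against Counter: 4p + 9(1−p) = −5p + 9.
Setting these equal: 7p − 1 = −5p + 9 ⇒ 12p = 10 ⇒ p = 5/6, and the value is (7)·(5/6) − 1 = 29/6.
For the defender: with q = P(Hold), equating Land's and Sea's payoffs gives 2q + 4 = −10q + 9 ⇒ q = 5/12.

29/6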